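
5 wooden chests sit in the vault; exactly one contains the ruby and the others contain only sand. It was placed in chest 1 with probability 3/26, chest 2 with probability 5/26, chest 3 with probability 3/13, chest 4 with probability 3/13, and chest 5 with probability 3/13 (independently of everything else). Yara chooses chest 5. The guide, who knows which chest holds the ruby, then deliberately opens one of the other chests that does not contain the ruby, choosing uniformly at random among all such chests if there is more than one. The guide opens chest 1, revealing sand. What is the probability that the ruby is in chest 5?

Consider each possible location of the ruby in turn.
If it is in chest 1 (prior 3/26): the guide opened chest 1, so this case is ruled out; weight (3/26)·0 = 0.
If it is in chest 2 (prior 5/26): the guide has 3 equally likely choices, so probability 1/3; weight (5/26)·(1/3) = 5/78.
If it is in either of chests 3 and 4 (prior 3/13 each): the guide has 3 equally likely choices, so probability 1/3; weight (3/13)·(1/3) = 1/13 each.
If it is in chest 5 (prior 3/13): the guide has 4 equally likely choices, so probability 1/4; weight (3/13)·(1/4) = 3/52.
The weights sum to 43/156.
So P(the ruby in chest 5 | the guide opened chest 1) = (3/52) / (43/156) = 9/43.

9/43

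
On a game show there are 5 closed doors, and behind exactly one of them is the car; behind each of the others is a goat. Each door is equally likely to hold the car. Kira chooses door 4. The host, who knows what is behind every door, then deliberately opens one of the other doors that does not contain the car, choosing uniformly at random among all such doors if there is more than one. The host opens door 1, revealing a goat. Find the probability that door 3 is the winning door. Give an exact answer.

4/15

Condition on the true location of the car.
If it is behind door 1 (prior 1/5): the host opened door 1, so this case is ruled out; weight (1/5)·0 = 0.
If it is behind any of doors 2, 3, and 5 (prior 1/5 each): the host has 3 equally likely choices, so probability 1/3; weight (1/5)·(1/3) = 1/15 each.
If it is behind door 4 (prior 1/5): the host has 4 equally likely choices, so probability 1/4; weight (1/5)·(1/4) = 1/20.
The weights sum to 1/4.
So P(the car behind door 3 | the host opened door 1) = (1/15) / (1/4) = 4/15.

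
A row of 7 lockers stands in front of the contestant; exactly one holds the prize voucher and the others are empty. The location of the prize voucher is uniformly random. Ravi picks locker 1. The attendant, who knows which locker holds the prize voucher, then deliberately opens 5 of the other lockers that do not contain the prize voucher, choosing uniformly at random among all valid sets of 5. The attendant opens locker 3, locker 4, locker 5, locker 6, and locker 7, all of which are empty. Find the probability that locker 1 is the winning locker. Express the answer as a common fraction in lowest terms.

1/7

Consider each possible location of the prize voucher in turn.
If it is in locker 1 (prior 1/7): the attendant has 6 equally likely choices, so probability 1/6; weight (1/7)·(1/6) = 1/42.
If it is in locker 2 (prior 1/7): the attendant has no choice, probability 1; weight (1/7)·1 = 1/7.
If it is in any of lockers 3, 4, 5, 6, and 7 (prior 1/7 each): that locker was opened and seen not to hold the prize — ruled out; weight (1/7)·0 = 0 each.
The weights sum to 1/6.
So P(the prize voucher in locker 1 | the attendant opened locker 3, locker 4, locker 5, locker 6, and locker 7) = (1/42) / (1/6) = 1/7.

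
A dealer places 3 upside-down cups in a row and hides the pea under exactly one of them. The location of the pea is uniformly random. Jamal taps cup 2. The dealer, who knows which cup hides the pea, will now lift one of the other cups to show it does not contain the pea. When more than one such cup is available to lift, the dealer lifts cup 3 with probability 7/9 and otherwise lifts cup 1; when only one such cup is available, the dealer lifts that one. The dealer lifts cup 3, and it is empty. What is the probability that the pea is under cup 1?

9/16

Condition on the true location of the pea.
If it is under cup 1 (prior 1/3): only cup 3 is available, probability 1; weight (1/3)·1 = 1/3.
If it is under cup 2 (prior 1/3): cup 3 is available, opened with probability 7/9; weight (1/3)·(7/9) = 7/27.
If it is under cup 3 (prior 1/3): the dealer opened cup 3, so this case is ruled out; weight (1/3)·0 = 0.
The weights sum to 16/27.
So P(the pea under cup 1 | the dealer opened cup 3) = (1/3) / (16/27) = 9/16.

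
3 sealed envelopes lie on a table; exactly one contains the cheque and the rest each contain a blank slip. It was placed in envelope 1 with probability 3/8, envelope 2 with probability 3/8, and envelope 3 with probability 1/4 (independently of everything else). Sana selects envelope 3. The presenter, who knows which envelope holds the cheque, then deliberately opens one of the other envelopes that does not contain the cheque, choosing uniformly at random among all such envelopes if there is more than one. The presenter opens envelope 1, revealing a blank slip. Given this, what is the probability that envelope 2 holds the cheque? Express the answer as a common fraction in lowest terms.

3/4

Consider each possible location of the cheque in turn.
If it is in envelope 1 (prior 3/8): the presenter opened envelope 1, so this case is ruled out; weight (3/8)·0 = 0.
If it is in envelope 2 (prior 3/8): the presenter has no choice, probability 1; weight (3/8)·1 = 3/8.
If it is in envelope 3 (prior 1/4): the presenter has 2 equally likely choices, so probability 1/2; weight (1/4)·(1/2) = 1/8.
The weights sum to 1/2.
So P(the cheque in envelope 2 | the presenter opened envelope 1) = (3/8) / (1/2) = 3/4.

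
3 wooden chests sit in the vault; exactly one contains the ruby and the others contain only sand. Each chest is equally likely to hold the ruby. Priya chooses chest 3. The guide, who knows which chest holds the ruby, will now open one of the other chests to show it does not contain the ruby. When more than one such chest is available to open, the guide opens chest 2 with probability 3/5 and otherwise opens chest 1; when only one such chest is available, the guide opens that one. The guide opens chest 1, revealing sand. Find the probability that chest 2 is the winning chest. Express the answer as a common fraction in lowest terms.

5/7

Consider each possible location of the ruby in turn.
If it is in chest 1 (prior 1/3): the guide opened chest 1, so this case is ruled out; weight (1/3)·0 = 0.
If it is in chest 2 (prior 1/3): only chest 1 is available, probability 1; weight (1/3)·1 = 1/3.
If it is in chest 3 (prior 1/3): chest 2 is available but not opened, probability 2/5; weight (1/3)·(2/5) = 2/15.
The weights sum to 7/15.
So P(the ruby in chest 2 | the guide opened chest 1) = (1/3) / (7/15) = 5/7.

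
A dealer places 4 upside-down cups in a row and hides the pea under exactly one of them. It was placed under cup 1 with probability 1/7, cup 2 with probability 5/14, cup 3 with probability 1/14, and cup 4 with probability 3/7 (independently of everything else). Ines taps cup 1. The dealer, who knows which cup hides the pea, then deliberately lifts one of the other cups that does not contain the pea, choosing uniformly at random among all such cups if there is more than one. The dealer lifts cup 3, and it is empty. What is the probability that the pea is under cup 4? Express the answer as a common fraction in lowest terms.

Condition on the true location of the pea.
If it is under cup 1 (prior 1/7): the dealer has 3 equally likely choices, so probability 1/3; weight (1/7)·(1/3) = 1/21.
If it is under cup 2 (prior 5/14): the dealer has 2 equally likely choices, so probability 1/2; weight (5/14)·(1/2) = 5/28.
If it is under cup 3 (prior 1/14): the dealer opened cup 3, so this case is ruled out; weight (1/14)·0 = 0.
If it is under cup 4 (prior 3/7): the dealer has 2 equally likely choices, so probability 1/2; weight (3/7)·(1/2) = 3/14.
The weights sum to 37/84.
So P(the pea under cup 4 | the dealer opened cup 3) = (3/14) / (37/84) = 18/37.

18/37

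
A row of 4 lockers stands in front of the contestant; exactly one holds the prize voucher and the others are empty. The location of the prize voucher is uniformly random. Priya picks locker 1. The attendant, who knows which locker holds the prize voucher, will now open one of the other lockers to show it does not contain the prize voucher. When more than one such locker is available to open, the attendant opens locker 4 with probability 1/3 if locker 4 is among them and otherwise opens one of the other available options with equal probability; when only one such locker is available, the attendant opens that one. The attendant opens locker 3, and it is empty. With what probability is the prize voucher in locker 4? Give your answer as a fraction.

Apply Bayes' rule, conditioning on where the prize voucher actually is.
If it is in locker 1 (prior 1/4): locker 4 is available but not opened; locker 3 gets probability (1 − 1/3)/2 = 1/3; weight (1/4)·(1/3) = 1/12.
If it is in locker 2 (prior 1/4): locker 4 is available but not opened, probability 2/3; weight (1/4)·(2/3) = 1/6.
If it is in locker 3 (prior 1/4): the attendant opened locker 3, so this case is ruled out; weight (1/4)·0 = 0.
If it is in locker 4 (prior 1/4): locker 4 holds the prize so is unavailable; the attendant chooses uniformly among the 2 others, probability 1/2; weight (1/4)·(1/2) = 1/8.
The weights sum to 3/8.
So P(the prize voucher in locker 4 | the attendant opened locker 3) = (1/8) / (3/8) = 1/3.

1/3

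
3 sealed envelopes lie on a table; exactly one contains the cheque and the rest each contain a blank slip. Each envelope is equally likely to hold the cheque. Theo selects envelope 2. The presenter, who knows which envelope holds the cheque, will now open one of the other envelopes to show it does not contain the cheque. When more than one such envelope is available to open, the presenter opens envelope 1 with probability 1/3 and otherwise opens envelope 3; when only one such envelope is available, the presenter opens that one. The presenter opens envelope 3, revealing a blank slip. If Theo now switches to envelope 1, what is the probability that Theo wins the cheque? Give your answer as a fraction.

3/5

Consider each possible location of the cheque in turn.
If it is in envelope 1 (prior 1/3): only envelope 3 is available, probability 1; weight (1/3)·1 = 1/3.
If it is in envelope 2 (prior 1/3): envelope 1 is available but not opened, probability 2/3; weight (1/3)·(2/3) = 2/9.
If it is in envelope 3 (prior 1/3): the presenter opened envelope 3, so this case is ruled out; weight (1/3)·0 = 0.
The weights sum to 5/9.
So P(the cheque in envelope 1 | the presenter opened envelope 3) = (1/3) / (5/9) = 3/5.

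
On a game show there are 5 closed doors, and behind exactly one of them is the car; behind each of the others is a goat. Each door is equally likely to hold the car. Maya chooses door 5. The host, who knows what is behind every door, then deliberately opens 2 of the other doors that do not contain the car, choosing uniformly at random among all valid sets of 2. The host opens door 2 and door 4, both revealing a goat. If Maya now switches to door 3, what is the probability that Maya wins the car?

2/5

Consider each possible location of the car in turn.
If it is behind either of doors 1 and 3 (prior 1/5 each): the host has 3 equally likely choices, so probability 1/3; weight (1/5)·(1/3) = 1/15 each.
If it is behind either of doors 2 and 4 (prior 1/5 each): that door was opened and seen not to hold the prize — ruled out; weight (1/5)·0 = 0 each.
If it is behind door 5 (prior 1/5): the host has 6 equally likely choices, so probability 1/6; weight (1/5)·(1/6) = 1/30.
The weights sum to 1/6.
So P(the car behind door 3 | the host opened door 2 and door 4) = (1/15) / (1/6) = 2/5.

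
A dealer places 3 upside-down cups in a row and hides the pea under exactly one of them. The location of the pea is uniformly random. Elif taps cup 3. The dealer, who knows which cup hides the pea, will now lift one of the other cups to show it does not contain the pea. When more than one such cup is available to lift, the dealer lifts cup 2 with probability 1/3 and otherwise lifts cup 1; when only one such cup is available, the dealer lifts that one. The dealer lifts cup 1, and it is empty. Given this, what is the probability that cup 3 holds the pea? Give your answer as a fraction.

2/5

Apply Bayes' rule, conditioning on where the pea actually is.
If it is under cup 1 (prior 1/3): the dealer opened cup 1, so this case is ruled out; weight (1/3)·0 = 0.
If it is under cup 2 (prior 1/3): only cup 1 is available, probability 1; weight (1/3)·1 = 1/3.
If it is under cup 3 (prior 1/3): cup 2 is available but not opened, probability 2/3; weight (1/3)·(2/3) = 2/9.
The weights sum to 5/9.
So P(the pea under cup 3 | the dealer opened cup 1) = (2/9) / (5/9) = 2/5.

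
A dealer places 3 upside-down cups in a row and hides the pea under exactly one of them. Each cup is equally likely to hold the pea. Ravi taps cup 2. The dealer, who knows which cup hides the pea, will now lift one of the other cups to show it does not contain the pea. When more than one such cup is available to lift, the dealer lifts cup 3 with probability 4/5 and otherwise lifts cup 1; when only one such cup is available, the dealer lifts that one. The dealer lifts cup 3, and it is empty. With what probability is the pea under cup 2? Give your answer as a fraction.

4/9

Consider each possible location of the pea in turn.
If it is under cup 1 (prior 1/3): only cup 3 is available, probability 1; weight (1/3)·1 = 1/3.
If it is under cup 2 (prior 1/3): cup 3 is available, opened with probability 4/5; weight (1/3)·(4/5) = 4/15.
If it is under cup 3 (prior 1/3): the dealer opened cup 3, so this case is ruled out; weight (1/3)·0 = 0.
The weights sum to 3/5.
So P(the pea under cup 2 | the dealer opened cup 3) = (4/15) / (3/5) = 4/9.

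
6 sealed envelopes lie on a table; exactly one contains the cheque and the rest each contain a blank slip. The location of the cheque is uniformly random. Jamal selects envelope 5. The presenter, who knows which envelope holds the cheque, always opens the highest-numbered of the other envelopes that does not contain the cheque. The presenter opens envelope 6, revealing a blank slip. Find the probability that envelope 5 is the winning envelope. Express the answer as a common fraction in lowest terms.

1/5

Condition on the true location of the cheque.
If it is in any of envelopes 1, 2, 3, 4, and 5 (prior 1/6 each): envelope 6 is the highest-numbered option available, probability 1; weight (1/6)·1 = 1/6 each.
If it is in envelope 6 (prior 1/6): the presenter opened envelope 6, so this case is ruled out; weight (1/6)·0 = 0.
The weights sum to 5/6.
So P(the cheque in envelope 5 | the presenter opened envelope 6) = (1/6) / (5/6) = 1/5.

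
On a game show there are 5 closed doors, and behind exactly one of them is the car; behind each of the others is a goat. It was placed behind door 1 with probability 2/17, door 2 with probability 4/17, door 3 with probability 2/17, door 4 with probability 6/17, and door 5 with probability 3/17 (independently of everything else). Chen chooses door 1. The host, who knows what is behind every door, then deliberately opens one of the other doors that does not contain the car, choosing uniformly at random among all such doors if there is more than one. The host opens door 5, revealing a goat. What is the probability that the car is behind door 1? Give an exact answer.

1/9

Consider each possible location of the car in turn.
If it is behind door 1 (prior 2/17): the host has 4 equally likely choices, so probability 1/4; weight (2/17)·(1/4) = 1/34.
If it is behind door 2 (prior 4/17): the host has 3 equally likely choices, so probability 1/3; weight (4/17)·(1/3) = 4/51.
If it is behind door 3 (prior 2/17): the host has 3 equally likely choices, so probability 1/3; weight (2/17)·(1/3) = 2/51.
If it is behind door 4 (prior 6/17): the host has 3 equally likely choices, so probability 1/3; weight (6/17)·(1/3) = 2/17.
If it is behind door 5 (prior 3/17): the host opened door 5, so this case is ruled out; weight (3/17)·0 = 0.
The weights sum to 9/34.
So P(the car behind door 1 | the host opened door 5) = (1/34) / (9/34) = 1/9.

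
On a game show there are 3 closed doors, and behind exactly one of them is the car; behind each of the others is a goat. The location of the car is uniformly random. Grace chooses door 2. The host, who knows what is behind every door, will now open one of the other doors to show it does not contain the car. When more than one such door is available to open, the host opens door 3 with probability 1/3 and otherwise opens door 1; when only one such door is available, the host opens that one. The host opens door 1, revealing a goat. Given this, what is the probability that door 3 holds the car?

Apply Bayes' rule, conditioning on where the car actually is.
If it is behind door 1 (prior 1/3): the host opened door 1, so this case is ruled out; weight (1/3)·0 = 0.
If it is behind door 2 (prior 1/3): door 3 is available but not opened, probability 2/3; weight (1/3)·(2/3) = 2/9.
If it is behind door 3 (prior 1/3): only door 1 is available, probability 1; weight (1/3)·1 = 1/3.
The weights sum to 5/9.
So P(the car behind door 3 | the host opened door 1) = (1/3) / (5/9) = 3/5.

3/5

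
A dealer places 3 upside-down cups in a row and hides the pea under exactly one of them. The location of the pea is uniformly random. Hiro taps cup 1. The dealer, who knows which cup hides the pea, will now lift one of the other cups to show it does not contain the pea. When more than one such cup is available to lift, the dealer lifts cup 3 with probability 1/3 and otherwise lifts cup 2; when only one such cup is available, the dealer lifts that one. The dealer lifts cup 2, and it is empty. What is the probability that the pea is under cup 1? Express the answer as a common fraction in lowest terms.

2/5

Apply Bayes' rule, conditioning on where the pea actually is.
If it is under cup 1 (prior 1/3): cup 3 is available but not opened, probability 2/3; weight (1/3)·(2/3) = 2/9.
If it is under cup 2 (prior 1/3): the dealer opened cup 2, so this case is ruled out; weight (1/3)·0 = 0.
If it is under cup 3 (prior 1/3): only cup 2 is available, probability 1; weight (1/3)·1 = 1/3.
The weights sum to 5/9.
So P(the pea under cup 1 | the dealer opened cup 2) = (2/9) / (5/9) = 2/5.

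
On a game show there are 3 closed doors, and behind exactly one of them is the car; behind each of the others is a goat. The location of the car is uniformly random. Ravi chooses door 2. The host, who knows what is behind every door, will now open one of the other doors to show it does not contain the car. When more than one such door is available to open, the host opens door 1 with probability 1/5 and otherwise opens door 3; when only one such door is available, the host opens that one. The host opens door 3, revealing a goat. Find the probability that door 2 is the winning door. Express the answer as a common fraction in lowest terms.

4/9

Apply Bayes' rule, conditioning on where the car actually is.
If it is behind door 1 (prior 1/3): only door 3 is available, probability 1; weight (1/3)·1 = 1/3.
If it is behind door 2 (prior 1/3): door 1 is available but not opened, probability 4/5; weight (1/3)·(4/5) = 4/15.
If it is behind door 3 (prior 1/3): the host opened door 3, so this case is ruled out; weight (1/3)·0 = 0.
The weights sum to 3/5.
So P(the car behind door 2 | the host opened door 3) = (4/15) / (3/5) = 4/9.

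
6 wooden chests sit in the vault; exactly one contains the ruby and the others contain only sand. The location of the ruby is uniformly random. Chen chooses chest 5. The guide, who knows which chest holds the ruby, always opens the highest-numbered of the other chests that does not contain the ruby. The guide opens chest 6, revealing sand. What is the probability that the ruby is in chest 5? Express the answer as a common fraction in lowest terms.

Apply Bayes' rule, conditioning on where the ruby actually is.
If it is in any of chests 1, 2, 3, 4, and 5 (prior 1/6 each): chest 6 is the highest-numbered option available, probability 1; weight (1/6)·1 = 1/6 each.
If it is in chest 6 (prior 1/6): the guide opened chest 6, so this case is ruled out; weight (1/6)·0 = 0.
The weights sum to 5/6.
So P(the ruby in chest 5 | the guide opened chest 6) = (1/6) / (5/6) = 1/5.

1/5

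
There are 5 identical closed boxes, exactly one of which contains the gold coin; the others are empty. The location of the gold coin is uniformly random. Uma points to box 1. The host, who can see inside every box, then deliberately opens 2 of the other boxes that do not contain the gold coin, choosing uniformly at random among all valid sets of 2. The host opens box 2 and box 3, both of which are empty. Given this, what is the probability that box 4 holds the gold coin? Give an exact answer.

Apply Bayes' rule, conditioning on where the gold coin actually is.
If it is in box 1 (prior 1/5): the host has 6 equally likely choices, so probability 1/6; weight (1/5)·(1/6) = 1/30.
If it is in either of boxes 2 and 3 (prior 1/5 each): that box was opened and seen not to hold the prize — ruled out; weight (1/5)·0 = 0 each.
If it is in either of boxes 4 and 5 (prior 1/5 each): the host has 3 equally likely choices, so probability 1/3; weight (1/5)·(1/3) = 1/15 each.
The weights sum to 1/6.
So P(the gold coin in box 4 | the host opened box 2 and box 3) = (1/15) / (1/6) = 2/5.

2/5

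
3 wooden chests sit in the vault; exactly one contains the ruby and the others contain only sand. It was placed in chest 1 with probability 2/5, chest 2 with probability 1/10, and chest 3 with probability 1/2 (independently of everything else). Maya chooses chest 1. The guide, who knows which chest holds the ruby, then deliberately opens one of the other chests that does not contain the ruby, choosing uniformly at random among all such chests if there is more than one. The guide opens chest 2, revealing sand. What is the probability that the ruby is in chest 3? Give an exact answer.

5/7

Consider each possible location of the ruby in turn.
If it is in chest 1 (prior 2/5): the guide has 2 equally likely choices, so probability 1/2; weight (2/5)·(1/2) = 1/5.
If it is in chest 2 (prior 1/10): the guide opened chest 2, so this case is ruled out; weight (1/10)·0 = 0.
If it is in chest 3 (prior 1/2): the guide has no choice, probability 1; weight (1/2)·1 = 1/2.
The weights sum to 7/10.
So P(the ruby in chest 3 | the guide opened chest 2) = (1/2) / (7/10) = 5/7.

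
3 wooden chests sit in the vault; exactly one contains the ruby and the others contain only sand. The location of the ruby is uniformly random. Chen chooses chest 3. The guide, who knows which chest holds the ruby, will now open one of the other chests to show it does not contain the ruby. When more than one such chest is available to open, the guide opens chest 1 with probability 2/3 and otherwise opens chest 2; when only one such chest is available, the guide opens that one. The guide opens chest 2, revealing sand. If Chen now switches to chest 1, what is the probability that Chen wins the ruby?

Consider each possible location of the ruby in turn.
If it is in chest 1 (prior 1/3): only chest 2 is available, probability 1; weight (1/3)·1 = 1/3.
If it is in chest 2 (prior 1/3): the guide opened chest 2, so this case is ruled out; weight (1/3)·0 = 0.
If it is in chest 3 (prior 1/3): chest 1 is available but not opened, probability 1/3; weight (1/3)·(1/3) = 1/9.
The weights sum to 4/9.
So P(the ruby in chest 1 | the guide opened chest 2) = (1/3) / (4/9) = 3/4.

3/4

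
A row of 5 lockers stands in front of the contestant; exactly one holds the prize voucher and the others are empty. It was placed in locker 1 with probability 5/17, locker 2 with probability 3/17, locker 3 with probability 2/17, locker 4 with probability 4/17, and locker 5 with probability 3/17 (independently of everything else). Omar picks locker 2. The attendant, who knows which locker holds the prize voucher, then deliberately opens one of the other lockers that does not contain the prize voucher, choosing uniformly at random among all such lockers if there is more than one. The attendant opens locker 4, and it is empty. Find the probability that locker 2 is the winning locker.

9/49

Apply Bayes' rule, conditioning on where the prize voucher actually is.
If it is in locker 1 (prior 5/17): the attendant has 3 equally likely choices, so probability 1/3; weight (5/17)·(1/3) = 5/51.
If it is in locker 2 (prior 3/17): the attendant has 4 equally likely choices, so probability 1/4; weight (3/17)·(1/4) = 3/68.
If it is in locker 3 (prior 2/17): the attendant has 3 equally likely choices, so probability 1/3; weight (2/17)·(1/3) = 2/51.
If it is in locker 4 (prior 4/17): the attendant opened locker 4, so this case is ruled out; weight (4/17)·0 = 0.
If it is in locker 5 (prior 3/17): the attendant has 3 equally likely choices, so probability 1/3; weight (3/17)·(1/3) = 1/17.
The weights sum to 49/204.
So P(the prize voucher in locker 2 | the attendant opened locker 4) = (3/68) / (49/204) = 9/49.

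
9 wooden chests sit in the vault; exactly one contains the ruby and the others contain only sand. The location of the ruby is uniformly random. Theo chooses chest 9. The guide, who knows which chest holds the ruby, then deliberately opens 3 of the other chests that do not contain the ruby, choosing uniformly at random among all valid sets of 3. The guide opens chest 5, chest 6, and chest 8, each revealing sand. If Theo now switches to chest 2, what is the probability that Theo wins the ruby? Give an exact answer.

Apply Bayes' rule, conditioning on where the ruby actually is.
If it is in any of chests 1, 2, 3, 4, and 7 (prior 1/9 each): the guide has 35 equally likely choices, so probability 1/35; weight (1/9)·(1/35) = 1/315 each.
If it is in any of chests 5, 6, and 8 (prior 1/9 each): that chest was opened and seen not to hold the prize — ruled out; weight (1/9)·0 = 0 each.
If it is in chest 9 (prior 1/9): the guide has 56 equally likely choices, so probability 1/56; weight (1/9)·(1/56) = 1/504.
The weights sum to 1/56.
So P(the ruby in chest 2 | the guide opened chest 5, chest 6, and chest 8) = (1/315) / (1/56) = 8/45.

8/45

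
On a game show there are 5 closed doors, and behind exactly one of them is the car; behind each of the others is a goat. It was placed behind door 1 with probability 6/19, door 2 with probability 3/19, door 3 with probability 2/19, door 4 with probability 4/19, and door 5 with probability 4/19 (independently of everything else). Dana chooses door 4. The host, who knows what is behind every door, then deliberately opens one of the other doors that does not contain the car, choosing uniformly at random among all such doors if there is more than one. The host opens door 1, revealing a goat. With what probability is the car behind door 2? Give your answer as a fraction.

Condition on the true location of the car.
If it is behind door 1 (prior 6/19): the host opened door 1, so this case is ruled out; weight (6/19)·0 = 0.
If it is behind door 2 (prior 3/19): the host has 3 equally likely choices, so probability 1/3; weight (3/19)·(1/3) = 1/19.
If it is behind door 3 (prior 2/19): the host has 3 equally likely choices, so probability 1/3; weight (2/19)·(1/3) = 2/57.
If it is behind door 4 (prior 4/19): the host has 4 equally likely choices, so probability 1/4; weight (4/19)·(1/4) = 1/19.
If it is behind door 5 (prior 4/19): the host has 3 equally likely choices, so probability 1/3; weight (4/19)·(1/3) = 4/57.
The weights sum to 4/19.
So P(the car behind door 2 | the host opened door 1) = (1/19) / (4/19) = 1/4.

1/4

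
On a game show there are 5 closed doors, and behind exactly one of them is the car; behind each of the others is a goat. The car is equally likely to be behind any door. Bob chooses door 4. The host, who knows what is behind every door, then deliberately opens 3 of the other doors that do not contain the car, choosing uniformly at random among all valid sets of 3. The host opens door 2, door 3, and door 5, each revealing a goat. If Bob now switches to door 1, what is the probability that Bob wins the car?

Consider each possible location of the car in turn.
If it is behind door 1 (prior 1/5): the host has no choice, probability 1; weight (1/5)·1 = 1/5.
If it is behind any of doors 2, 3, and 5 (prior 1/5 each): that door was opened and seen not to hold the prize — ruled out; weight (1/5)·0 = 0 each.
If it is behind door 4 (prior 1/5): the host has 4 equally likely choices, so probability 1/4; weight (1/5)·(1/4) = 1/20.
The weights sum to 1/4.
So P(the car behind door 1 | the host opened door 2, door 3, and door 5) = (1/5) / (1/4) = 4/5.

4/5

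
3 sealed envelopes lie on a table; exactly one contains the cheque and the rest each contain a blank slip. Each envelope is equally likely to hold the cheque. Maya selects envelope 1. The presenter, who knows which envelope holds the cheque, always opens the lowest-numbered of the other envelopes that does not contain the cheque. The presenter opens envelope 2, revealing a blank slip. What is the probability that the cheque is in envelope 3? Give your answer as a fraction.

1/2

Apply Bayes' rule, conditioning on where the cheque actually is.
If it is in either of envelopes 1 and 3 (prior 1/3 each): envelope 2 is the lowest-numbered option available, probability 1; weight (1/3)·1 = 1/3 each.
If it is in envelope 2 (prior 1/3): the presenter opened envelope 2, so this case is ruled out; weight (1/3)·0 = 0.
The weights sum to 2/3.
So P(the cheque in envelope 3 | the presenter opened envelope 2) = (1/3) / (2/3) = 1/2.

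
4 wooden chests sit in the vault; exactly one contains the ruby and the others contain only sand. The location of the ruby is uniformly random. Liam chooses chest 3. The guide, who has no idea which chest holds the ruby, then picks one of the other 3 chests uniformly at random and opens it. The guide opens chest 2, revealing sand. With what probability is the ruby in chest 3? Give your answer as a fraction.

Because the guide chose which chest to open without knowing where the ruby is, the choice is independent of the prize location. Learning that chest 2 does not hold the ruby simply rules out that one location and leaves the remaining 3 chests still equally likely by symmetry.
So P(the ruby in chest 3) = 1/3.

1/3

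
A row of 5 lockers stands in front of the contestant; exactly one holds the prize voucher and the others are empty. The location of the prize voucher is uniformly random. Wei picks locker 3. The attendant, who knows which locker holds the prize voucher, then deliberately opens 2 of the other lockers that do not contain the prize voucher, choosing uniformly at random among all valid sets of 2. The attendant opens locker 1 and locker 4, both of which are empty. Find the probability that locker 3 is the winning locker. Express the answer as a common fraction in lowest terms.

Apply Bayes' rule, conditioning on where the prize voucher actually is.
If it is in either of lockers 1 and 4 (prior 1/5 each): that locker was opened and seen not to hold the prize — ruled out; weight (1/5)·0 = 0 each.
If it is in either of lockers 2 and 5 (prior 1/5 each): the attendant has 3 equally likely choices, so probability 1/3; weight (1/5)·(1/3) = 1/15 each.
If it is in locker 3 (prior 1/5): the attendant has 6 equally likely choices, so probability 1/6; weight (1/5)·(1/6) = 1/30.
The weights sum to 1/6.
So P(the prize voucher in locker 3 | the attendant opened locker 1 and locker 4) = (1/30) / (1/6) = 1/5.

1/5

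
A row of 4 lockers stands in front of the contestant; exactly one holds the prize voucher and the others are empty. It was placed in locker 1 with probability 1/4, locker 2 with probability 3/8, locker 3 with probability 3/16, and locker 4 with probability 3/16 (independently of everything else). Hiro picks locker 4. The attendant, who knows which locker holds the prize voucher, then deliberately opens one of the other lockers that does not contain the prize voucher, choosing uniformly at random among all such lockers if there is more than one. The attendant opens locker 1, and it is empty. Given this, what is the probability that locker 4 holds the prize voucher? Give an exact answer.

2/11

Apply Bayes' rule, conditioning on where the prize voucher actually is.
If it is in locker 1 (prior 1/4): the attendant opened locker 1, so this case is ruled out; weight (1/4)·0 = 0.
If it is in locker 2 (prior 3/8): the attendant has 2 equally likely choices, so probability 1/2; weight (3/8)·(1/2) = 3/16.
If it is in locker 3 (prior 3/16): the attendant has 2 equally likely choices, so probability 1/2; weight (3/16)·(1/2) = 3/32.
If it is in locker 4 (prior 3/16): the attendant has 3 equally likely choices, so probability 1/3; weight (3/16)·(1/3) = 1/16.
The weights sum to 11/32.
So P(the prize voucher in locker 4 | the attendant opened locker 1) = (1/16) / (11/32) = 2/11.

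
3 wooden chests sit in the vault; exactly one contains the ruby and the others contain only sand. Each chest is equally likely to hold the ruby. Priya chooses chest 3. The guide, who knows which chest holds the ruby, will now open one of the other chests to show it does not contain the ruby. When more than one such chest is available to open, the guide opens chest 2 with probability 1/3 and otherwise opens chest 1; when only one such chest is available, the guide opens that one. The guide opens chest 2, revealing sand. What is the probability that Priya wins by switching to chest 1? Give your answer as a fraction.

Consider each possible location of the ruby in turn.
If it is in chest 1 (prior 1/3): only chest 2 is available, probability 1; weight (1/3)·1 = 1/3.
If it is in chest 2 (prior 1/3): the guide opened chest 2, so this case is ruled out; weight (1/3)·0 = 0.
If it is in chest 3 (prior 1/3): chest 2 is available, opened with probability 1/3; weight (1/3)·(1/3) = 1/9.
The weights sum to 4/9.
So P(the ruby in chest 1 | the guide opened chest 2) = (1/3) / (4/9) = 3/4.

3/4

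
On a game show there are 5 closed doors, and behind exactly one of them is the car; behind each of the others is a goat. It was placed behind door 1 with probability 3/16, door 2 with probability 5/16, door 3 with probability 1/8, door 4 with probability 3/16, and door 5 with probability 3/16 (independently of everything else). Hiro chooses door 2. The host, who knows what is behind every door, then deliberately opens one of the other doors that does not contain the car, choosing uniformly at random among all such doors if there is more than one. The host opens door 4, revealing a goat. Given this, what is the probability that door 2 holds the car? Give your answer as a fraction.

Apply Bayes' rule, conditioning on where the car actually is.
If it is behind either of doors 1 and 5 (prior 3/16 each): the host has 3 equally likely choices, so probability 1/3; weight (3/16)·(1/3) = 1/16 each.
If it is behind door 2 (prior 5/16): the host has 4 equally likely choices, so probability 1/4; weight (5/16)·(1/4) = 5/64.
If it is behind door 3 (prior 1/8): the host has 3 equally likely choices, so probability 1/3; weight (1/8)·(1/3) = 1/24.
If it is behind door 4 (prior 3/16): the host opened door 4, so this case is ruled out; weight (3/16)·0 = 0.
The weights sum to 47/192.
So P(the car behind door 2 | the host opened door 4) = (5/64) / (47/192) = 15/47.

15/47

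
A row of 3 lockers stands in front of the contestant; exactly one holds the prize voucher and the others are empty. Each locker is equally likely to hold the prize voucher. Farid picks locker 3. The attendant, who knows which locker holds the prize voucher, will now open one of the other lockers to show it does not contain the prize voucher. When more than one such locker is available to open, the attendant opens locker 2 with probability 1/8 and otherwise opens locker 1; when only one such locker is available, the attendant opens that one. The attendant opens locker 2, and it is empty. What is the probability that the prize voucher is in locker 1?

Consider each possible location of the prize voucher in turn.
If it is in locker 1 (prior 1/3): only locker 2 is available, probability 1; weight (1/3)·1 = 1/3.
If it is in locker 2 (prior 1/3): the attendant opened locker 2, so this case is ruled out; weight (1/3)·0 = 0.
If it is in locker 3 (prior 1/3): locker 2 is available, opened with probability 1/8; weight (1/3)·(1/8) = 1/24.
The weights sum to 3/8.
So P(the prize voucher in locker 1 | the attendant opened locker 2) = (1/3) / (3/8) = 8/9.

8/9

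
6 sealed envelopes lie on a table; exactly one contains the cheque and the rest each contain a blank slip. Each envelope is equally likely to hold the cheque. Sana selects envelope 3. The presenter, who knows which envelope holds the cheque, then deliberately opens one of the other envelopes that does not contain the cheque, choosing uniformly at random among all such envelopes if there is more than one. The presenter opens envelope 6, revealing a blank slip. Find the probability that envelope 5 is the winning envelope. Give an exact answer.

Consider each possible location of the cheque in turn.
If it is in any of envelopes 1, 2, 4, and 5 (prior 1/6 each): the presenter has 4 equally likely choices, so probability 1/4; weight (1/6)·(1/4) = 1/24 each.
If it is in envelope 3 (prior 1/6): the presenter has 5 equally likely choices, so probability 1/5; weight (1/6)·(1/5) = 1/30.
If it is in envelope 6 (prior 1/6): the presenter opened envelope 6, so this case is ruled out; weight (1/6)·0 = 0.
The weights sum to 1/5.
So P(the cheque in envelope 5 | the presenter opened envelope 6) = (1/24) / (1/5) = 5/24.

5/24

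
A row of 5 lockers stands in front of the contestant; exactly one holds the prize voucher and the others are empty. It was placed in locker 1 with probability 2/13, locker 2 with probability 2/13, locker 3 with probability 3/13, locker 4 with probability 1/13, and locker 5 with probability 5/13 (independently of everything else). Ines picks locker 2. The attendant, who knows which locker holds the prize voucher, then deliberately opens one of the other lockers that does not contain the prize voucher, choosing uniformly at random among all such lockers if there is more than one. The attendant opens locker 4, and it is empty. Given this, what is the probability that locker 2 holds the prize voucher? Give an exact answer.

Condition on the true location of the prize voucher.
If it is in locker 1 (prior 2/13): the attendant has 3 equally likely choices, so probability 1/3; weight (2/13)·(1/3) = 2/39.
If it is in locker 2 (prior 2/13): the attendant has 4 equally likely choices, so probability 1/4; weight (2/13)·(1/4) = 1/26.
If it is in locker 3 (prior 3/13): the attendant has 3 equally likely choices, so probability 1/3; weight (3/13)·(1/3) = 1/13.
If it is in locker 4 (prior 1/13): the attendant opened locker 4, so this case is ruled out; weight (1/13)·0 = 0.
If it is in locker 5 (prior 5/13): the attendant has 3 equally likely choices, so probability 1/3; weight (5/13)·(1/3) = 5/39.
The weights sum to 23/78.
So P(the prize voucher in locker 2 | the attendant opened locker 4) = (1/26) / (23/78) = 3/23.

3/23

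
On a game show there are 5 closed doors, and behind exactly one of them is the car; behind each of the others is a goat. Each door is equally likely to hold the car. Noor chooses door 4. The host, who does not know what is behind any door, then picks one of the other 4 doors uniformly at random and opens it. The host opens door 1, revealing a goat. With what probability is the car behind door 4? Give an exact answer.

1/4

Condition on the true location of the car.
If it is behind door 1 (prior 1/5): the host opened door 1, so this case is ruled out; weight (1/5)·0 = 0.
If it is behind any of doors 2, 3, 4, and 5 (prior 1/5 each): the host picks door 1 with probability 1/4 regardless, and it is not the prize; weight (1/5)·(1/4) = 1/20 each.
The weights sum to 1/5.
So P(the car behind door 4 | the host opened door 1) = (1/20) / (1/5) = 1/4.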